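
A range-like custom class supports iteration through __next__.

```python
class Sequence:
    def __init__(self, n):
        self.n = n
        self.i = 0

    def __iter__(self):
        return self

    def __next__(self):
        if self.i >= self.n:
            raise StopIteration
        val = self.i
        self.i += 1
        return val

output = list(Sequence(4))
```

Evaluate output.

Step 1: Sequence(4) creates an iterator counting 0 to 3.
Step 2: list() consumes all values: [0, 1, 2, 3].
Therefore output = [0, 1, 2, 3].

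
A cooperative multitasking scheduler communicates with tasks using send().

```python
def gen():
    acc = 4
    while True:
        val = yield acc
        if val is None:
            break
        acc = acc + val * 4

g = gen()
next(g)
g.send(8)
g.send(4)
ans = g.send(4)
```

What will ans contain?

Step 1: next() -> yield acc=4.
Step 2: send(8) -> val=8, acc = 4 + 8*4 = 36, yield 36.
Step 3: send(4) -> val=4, acc = 36 + 4*4 = 52, yield 52.
Step 4: send(4) -> val=4, acc = 52 + 4*4 = 68, yield 68.
Therefore ans = 68.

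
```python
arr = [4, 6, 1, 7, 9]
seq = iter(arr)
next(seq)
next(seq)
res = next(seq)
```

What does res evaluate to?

Step 1: Create iterator over [4, 6, 1, 7, 9].
Step 2: next() consumes 4.
Step 3: next() consumes 6.
Step 4: next() returns 1.
Therefore res = 1.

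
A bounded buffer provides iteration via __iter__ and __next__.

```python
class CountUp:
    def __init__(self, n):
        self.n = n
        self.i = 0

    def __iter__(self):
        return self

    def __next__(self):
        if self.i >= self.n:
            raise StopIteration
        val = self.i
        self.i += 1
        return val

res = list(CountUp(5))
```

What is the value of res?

Step 1: CountUp(5) creates an iterator counting 0 to 4.
Step 2: list() consumes all values: [0, 1, 2, 3, 4].
Therefore res = [0, 1, 2, 3, 4].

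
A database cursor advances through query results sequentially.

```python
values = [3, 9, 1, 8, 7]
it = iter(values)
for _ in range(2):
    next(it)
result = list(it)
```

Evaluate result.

Step 1: Create iterator over [3, 9, 1, 8, 7].
Step 2: Advance 2 positions (consuming [3, 9]).
Step 3: list() collects remaining elements: [1, 8, 7].
Therefore result = [1, 8, 7].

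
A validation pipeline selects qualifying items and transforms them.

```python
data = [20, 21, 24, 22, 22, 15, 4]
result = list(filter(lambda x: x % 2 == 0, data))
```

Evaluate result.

Step 1: Filter elements divisible by 2:
  20 % 2 = 0: kept
  21 % 2 = 1: removed
  24 % 2 = 0: kept
  22 % 2 = 0: kept
  22 % 2 = 0: kept
  15 % 2 = 1: removed
  4 % 2 = 0: kept
Therefore result = [20, 24, 22, 22, 4].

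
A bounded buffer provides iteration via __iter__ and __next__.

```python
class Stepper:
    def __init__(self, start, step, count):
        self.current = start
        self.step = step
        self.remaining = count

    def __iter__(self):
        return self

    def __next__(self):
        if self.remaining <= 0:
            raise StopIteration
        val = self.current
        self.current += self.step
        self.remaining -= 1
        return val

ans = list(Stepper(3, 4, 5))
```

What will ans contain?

Step 1: Stepper starts at 3, increments by 4, for 5 steps:
  Yield 3, then current += 4
  Yield 7, then current += 4
  Yield 11, then current += 4
  Yield 15, then current += 4
  Yield 19, then current += 4
Therefore ans = [3, 7, 11, 15, 19].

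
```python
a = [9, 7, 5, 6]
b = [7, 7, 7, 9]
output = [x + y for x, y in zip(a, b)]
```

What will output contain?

Step 1: Add corresponding elements:
  9 + 7 = 16
  7 + 7 = 14
  5 + 7 = 12
  6 + 9 = 15
Therefore output = [16, 14, 12, 15].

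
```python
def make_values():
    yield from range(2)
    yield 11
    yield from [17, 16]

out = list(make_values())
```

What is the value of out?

Step 1: Trace yields in order:
  yield 0
  yield 1
  yield 11
  yield 17
  yield 16
Therefore out = [0, 1, 11, 17, 16].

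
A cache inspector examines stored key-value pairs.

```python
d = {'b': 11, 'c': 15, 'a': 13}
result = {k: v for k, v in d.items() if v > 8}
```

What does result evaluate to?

Step 1: Filter items where value > 8:
  'b': 11 > 8: kept
  'c': 15 > 8: kept
  'a': 13 > 8: kept
Therefore result = {'b': 11, 'c': 15, 'a': 13}.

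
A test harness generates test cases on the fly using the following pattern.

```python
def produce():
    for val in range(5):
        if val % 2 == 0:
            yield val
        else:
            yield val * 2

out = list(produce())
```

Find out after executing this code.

Step 1: For each val in range(5), yield val if even, else val*2:
  val=0 (even): yield 0
  val=1 (odd): yield 1*2 = 2
  val=2 (even): yield 2
  val=3 (odd): yield 3*2 = 6
  val=4 (even): yield 4
Therefore out = [0, 2, 2, 6, 4].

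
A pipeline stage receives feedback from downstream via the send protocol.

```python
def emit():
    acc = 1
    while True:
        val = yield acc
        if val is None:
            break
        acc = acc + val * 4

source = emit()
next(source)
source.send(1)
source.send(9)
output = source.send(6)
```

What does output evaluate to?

Step 1: next() -> yield acc=1.
Step 2: send(1) -> val=1, acc = 1 + 1*4 = 5, yield 5.
Step 3: send(9) -> val=9, acc = 5 + 9*4 = 41, yield 41.
Step 4: send(6) -> val=6, acc = 41 + 6*4 = 65, yield 65.
Therefore output = 65.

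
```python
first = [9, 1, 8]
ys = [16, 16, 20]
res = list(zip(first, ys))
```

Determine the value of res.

Step 1: zip pairs elements at same index:
  Index 0: (9, 16)
  Index 1: (1, 16)
  Index 2: (8, 20)
Therefore res = [(9, 16), (1, 16), (8, 20)].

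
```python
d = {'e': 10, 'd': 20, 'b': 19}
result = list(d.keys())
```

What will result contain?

Step 1: d.keys() returns the dictionary keys in insertion order.
Therefore result = ['e', 'd', 'b'].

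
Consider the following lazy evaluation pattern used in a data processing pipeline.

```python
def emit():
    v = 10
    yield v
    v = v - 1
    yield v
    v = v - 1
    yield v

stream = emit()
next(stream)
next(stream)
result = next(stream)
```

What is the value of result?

Step 1: Trace through generator execution:
  Yield 1: v starts at 10, yield 10
  Yield 2: v = 10 - 1 = 9, yield 9
  Yield 3: v = 9 - 1 = 8, yield 8
Step 2: First next() gets 10, second next() gets the second value, third next() yields 8.
Therefore result = 8.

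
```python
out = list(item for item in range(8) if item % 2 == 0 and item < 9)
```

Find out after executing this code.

Step 1: Filter range(8) where item % 2 == 0 and item < 9:
  item=0: both conditions met, included
  item=1: excluded (1 % 2 != 0)
  item=2: both conditions met, included
  item=3: excluded (3 % 2 != 0)
  item=4: both conditions met, included
  item=5: excluded (5 % 2 != 0)
  item=6: both conditions met, included
  item=7: excluded (7 % 2 != 0)
Therefore out = [0, 2, 4, 6].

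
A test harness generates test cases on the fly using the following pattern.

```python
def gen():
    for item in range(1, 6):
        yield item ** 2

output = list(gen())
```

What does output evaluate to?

Step 1: For each item in range(1, 6), yield item**2:
  item=1: yield 1**2 = 1
  item=2: yield 2**2 = 4
  item=3: yield 3**2 = 9
  item=4: yield 4**2 = 16
  item=5: yield 5**2 = 25
Therefore output = [1, 4, 9, 16, 25].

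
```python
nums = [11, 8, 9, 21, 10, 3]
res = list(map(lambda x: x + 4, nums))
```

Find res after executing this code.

Step 1: Apply lambda x: x + 4 to each element:
  11 -> 15
  8 -> 12
  9 -> 13
  21 -> 25
  10 -> 14
  3 -> 7
Therefore res = [15, 12, 13, 25, 14, 7].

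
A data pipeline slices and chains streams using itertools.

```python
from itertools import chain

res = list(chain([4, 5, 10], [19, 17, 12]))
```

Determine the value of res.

Step 1: chain() concatenates iterables: [4, 5, 10] + [19, 17, 12].
Therefore res = [4, 5, 10, 19, 17, 12].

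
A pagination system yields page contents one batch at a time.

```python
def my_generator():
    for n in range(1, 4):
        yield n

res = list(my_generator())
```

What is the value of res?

Step 1: The generator yields each value from range(1, 4).
Step 2: list() consumes all yields: [1, 2, 3].
Therefore res = [1, 2, 3].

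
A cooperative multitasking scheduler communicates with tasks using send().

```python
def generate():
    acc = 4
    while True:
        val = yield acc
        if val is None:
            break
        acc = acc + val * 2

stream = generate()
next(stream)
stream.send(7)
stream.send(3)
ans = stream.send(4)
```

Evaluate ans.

Step 1: next() -> yield acc=4.
Step 2: send(7) -> val=7, acc = 4 + 7*2 = 18, yield 18.
Step 3: send(3) -> val=3, acc = 18 + 3*2 = 24, yield 24.
Step 4: send(4) -> val=4, acc = 24 + 4*2 = 32, yield 32.
Therefore ans = 32.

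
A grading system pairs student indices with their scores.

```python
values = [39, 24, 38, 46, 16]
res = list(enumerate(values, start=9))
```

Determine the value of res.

Step 1: enumerate with start=9:
  (9, 39)
  (10, 24)
  (11, 38)
  (12, 46)
  (13, 16)
Therefore res = [(9, 39), (10, 24), (11, 38), (12, 46), (13, 16)].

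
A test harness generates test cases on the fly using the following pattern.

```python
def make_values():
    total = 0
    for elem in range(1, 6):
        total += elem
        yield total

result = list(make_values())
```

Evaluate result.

Step 1: Generator accumulates running sum:
  elem=1: total = 1, yield 1
  elem=2: total = 3, yield 3
  elem=3: total = 6, yield 6
  elem=4: total = 10, yield 10
  elem=5: total = 15, yield 15
Therefore result = [1, 3, 6, 10, 15].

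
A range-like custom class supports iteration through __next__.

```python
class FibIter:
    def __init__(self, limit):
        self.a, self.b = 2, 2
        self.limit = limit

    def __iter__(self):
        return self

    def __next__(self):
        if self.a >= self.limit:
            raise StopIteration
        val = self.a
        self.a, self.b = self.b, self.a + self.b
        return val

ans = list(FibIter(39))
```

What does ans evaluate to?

Step 1: Fibonacci-like sequence (a=2, b=2) until >= 39:
  Yield 2, then a,b = 2,4
  Yield 2, then a,b = 4,6
  Yield 4, then a,b = 6,10
  Yield 6, then a,b = 10,16
  Yield 10, then a,b = 16,26
  Yield 16, then a,b = 26,42
  Yield 26, then a,b = 42,68
Step 2: 42 >= 39, stop.
Therefore ans = [2, 2, 4, 6, 10, 16, 26].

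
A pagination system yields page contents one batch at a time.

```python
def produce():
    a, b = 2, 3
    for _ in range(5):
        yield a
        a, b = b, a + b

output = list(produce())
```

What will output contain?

Step 1: Fibonacci-like sequence starting with a=2, b=3:
  Iteration 1: yield a=2, then a,b = 3,5
  Iteration 2: yield a=3, then a,b = 5,8
  Iteration 3: yield a=5, then a,b = 8,13
  Iteration 4: yield a=8, then a,b = 13,21
  Iteration 5: yield a=13, then a,b = 21,34
Therefore output = [2, 3, 5, 8, 13].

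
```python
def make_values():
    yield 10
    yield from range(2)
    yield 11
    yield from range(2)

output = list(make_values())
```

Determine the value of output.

Step 1: Trace yields in order:
  yield 10
  yield 0
  yield 1
  yield 11
  yield 0
  yield 1
Therefore output = [10, 0, 1, 11, 0, 1].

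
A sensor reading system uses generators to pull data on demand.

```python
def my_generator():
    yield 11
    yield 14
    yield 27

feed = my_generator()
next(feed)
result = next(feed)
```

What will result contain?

Step 1: my_generator() creates a generator.
Step 2: next(feed) yields 11 (consumed and discarded).
Step 3: next(feed) yields 14, assigned to result.
Therefore result = 14.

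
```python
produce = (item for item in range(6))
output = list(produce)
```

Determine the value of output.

Step 1: Generator expression iterates range(6): [0, 1, 2, 3, 4, 5].
Step 2: list() collects all values.
Therefore output = [0, 1, 2, 3, 4, 5].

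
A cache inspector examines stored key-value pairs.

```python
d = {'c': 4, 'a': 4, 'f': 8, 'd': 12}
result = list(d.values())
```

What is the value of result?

Step 1: d.values() returns the dictionary values in insertion order.
Therefore result = [4, 4, 8, 12].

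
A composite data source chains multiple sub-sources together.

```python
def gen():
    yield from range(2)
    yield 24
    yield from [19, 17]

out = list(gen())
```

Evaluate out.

Step 1: Trace yields in order:
  yield 0
  yield 1
  yield 24
  yield 19
  yield 17
Therefore out = [0, 1, 24, 19, 17].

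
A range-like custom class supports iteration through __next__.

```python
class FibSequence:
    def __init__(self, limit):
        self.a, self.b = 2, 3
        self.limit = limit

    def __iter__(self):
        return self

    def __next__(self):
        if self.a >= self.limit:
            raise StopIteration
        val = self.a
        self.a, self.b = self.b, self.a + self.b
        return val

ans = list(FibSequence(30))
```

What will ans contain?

Step 1: Fibonacci-like sequence (a=2, b=3) until >= 30:
  Yield 2, then a,b = 3,5
  Yield 3, then a,b = 5,8
  Yield 5, then a,b = 8,13
  Yield 8, then a,b = 13,21
  Yield 13, then a,b = 21,34
  Yield 21, then a,b = 34,55
Step 2: 34 >= 30, stop.
Therefore ans = [2, 3, 5, 8, 13, 21].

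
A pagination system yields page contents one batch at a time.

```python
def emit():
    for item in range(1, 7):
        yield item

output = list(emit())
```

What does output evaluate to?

Step 1: The generator yields each value from range(1, 7).
Step 2: list() consumes all yields: [1, 2, 3, 4, 5, 6].
Therefore output = [1, 2, 3, 4, 5, 6].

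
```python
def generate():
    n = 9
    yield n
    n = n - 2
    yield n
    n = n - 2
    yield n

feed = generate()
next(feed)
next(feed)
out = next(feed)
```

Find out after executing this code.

Step 1: Trace through generator execution:
  Yield 1: n starts at 9, yield 9
  Yield 2: n = 9 - 2 = 7, yield 7
  Yield 3: n = 7 - 2 = 5, yield 5
Step 2: First next() gets 9, second next() gets the second value, third next() yields 5.
Therefore out = 5.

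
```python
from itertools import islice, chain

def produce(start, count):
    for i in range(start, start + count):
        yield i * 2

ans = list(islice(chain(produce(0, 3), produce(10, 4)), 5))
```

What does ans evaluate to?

Step 1: produce(0, 3) yields [0, 2, 4].
Step 2: produce(10, 4) yields [20, 22, 24, 26].
Step 3: chain concatenates: [0, 2, 4, 20, 22, 24, 26].
Step 4: islice takes first 5: [0, 2, 4, 20, 22].
Therefore ans = [0, 2, 4, 20, 22].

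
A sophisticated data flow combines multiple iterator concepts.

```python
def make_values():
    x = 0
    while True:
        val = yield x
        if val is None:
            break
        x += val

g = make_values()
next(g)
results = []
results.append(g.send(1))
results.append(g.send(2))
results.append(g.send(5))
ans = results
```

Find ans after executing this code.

Step 1: next(g) -> yield 0.
Step 2: send(1) -> x = 1, yield 1.
Step 3: send(2) -> x = 3, yield 3.
Step 4: send(5) -> x = 8, yield 8.
Therefore ans = [1, 3, 8].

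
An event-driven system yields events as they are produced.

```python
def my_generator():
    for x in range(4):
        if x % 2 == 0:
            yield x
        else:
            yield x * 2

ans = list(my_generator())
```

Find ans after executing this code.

Step 1: For each x in range(4), yield x if even, else x*2:
  x=0 (even): yield 0
  x=1 (odd): yield 1*2 = 2
  x=2 (even): yield 2
  x=3 (odd): yield 3*2 = 6
Therefore ans = [0, 2, 2, 6].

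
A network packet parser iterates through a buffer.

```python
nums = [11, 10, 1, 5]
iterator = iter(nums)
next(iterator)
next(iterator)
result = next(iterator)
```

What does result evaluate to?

Step 1: Create iterator over [11, 10, 1, 5].
Step 2: next() consumes 11.
Step 3: next() consumes 10.
Step 4: next() returns 1.
Therefore result = 1.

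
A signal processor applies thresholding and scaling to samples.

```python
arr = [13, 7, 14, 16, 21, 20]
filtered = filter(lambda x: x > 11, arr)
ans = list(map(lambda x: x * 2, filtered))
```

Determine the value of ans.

Step 1: Filter arr for elements > 11:
  13: kept
  7: removed
  14: kept
  16: kept
  21: kept
  20: kept
Step 2: Map x * 2 on filtered [13, 14, 16, 21, 20]:
  13 -> 26
  14 -> 28
  16 -> 32
  21 -> 42
  20 -> 40
Therefore ans = [26, 28, 32, 42, 40].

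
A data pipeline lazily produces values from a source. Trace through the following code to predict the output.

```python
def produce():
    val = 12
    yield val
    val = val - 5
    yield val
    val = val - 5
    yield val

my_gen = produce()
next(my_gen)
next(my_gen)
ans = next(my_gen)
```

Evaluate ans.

Step 1: Trace through generator execution:
  Yield 1: val starts at 12, yield 12
  Yield 2: val = 12 - 5 = 7, yield 7
  Yield 3: val = 7 - 5 = 2, yield 2
Step 2: First next() gets 12, second next() gets the second value, third next() yields 2.
Therefore ans = 2.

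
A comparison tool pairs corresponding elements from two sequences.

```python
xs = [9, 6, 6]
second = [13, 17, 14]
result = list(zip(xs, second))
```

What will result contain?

Step 1: zip pairs elements at same index:
  Index 0: (9, 13)
  Index 1: (6, 17)
  Index 2: (6, 14)
Therefore result = [(9, 13), (6, 17), (6, 14)].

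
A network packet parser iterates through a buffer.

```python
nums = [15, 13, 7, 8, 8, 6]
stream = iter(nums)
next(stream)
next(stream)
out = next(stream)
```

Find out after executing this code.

Step 1: Create iterator over [15, 13, 7, 8, 8, 6].
Step 2: next() consumes 15.
Step 3: next() consumes 13.
Step 4: next() returns 7.
Therefore out = 7.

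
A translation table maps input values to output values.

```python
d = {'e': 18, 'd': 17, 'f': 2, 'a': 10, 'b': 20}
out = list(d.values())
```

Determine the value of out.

Step 1: d.values() returns the dictionary values in insertion order.
Therefore out = [18, 17, 2, 10, 20].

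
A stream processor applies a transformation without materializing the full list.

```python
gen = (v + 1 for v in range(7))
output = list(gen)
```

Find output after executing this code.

Step 1: For each v in range(7), compute v+1:
  v=0: 0+1 = 1
  v=1: 1+1 = 2
  v=2: 2+1 = 3
  v=3: 3+1 = 4
  v=4: 4+1 = 5
  v=5: 5+1 = 6
  v=6: 6+1 = 7
Therefore output = [1, 2, 3, 4, 5, 6, 7].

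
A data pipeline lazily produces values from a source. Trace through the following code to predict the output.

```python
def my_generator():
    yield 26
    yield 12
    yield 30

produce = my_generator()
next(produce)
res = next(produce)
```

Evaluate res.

Step 1: my_generator() creates a generator.
Step 2: next(produce) yields 26 (consumed and discarded).
Step 3: next(produce) yields 12, assigned to res.
Therefore res = 12.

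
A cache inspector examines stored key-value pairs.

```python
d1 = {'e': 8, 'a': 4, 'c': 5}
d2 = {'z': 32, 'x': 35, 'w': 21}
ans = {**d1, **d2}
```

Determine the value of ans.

Step 1: Merge d1 and d2 (d2 values override on key conflicts).
Step 2: d1 has keys ['e', 'a', 'c'], d2 has keys ['z', 'x', 'w'].
Therefore ans = {'e': 8, 'a': 4, 'c': 5, 'z': 32, 'x': 35, 'w': 21}.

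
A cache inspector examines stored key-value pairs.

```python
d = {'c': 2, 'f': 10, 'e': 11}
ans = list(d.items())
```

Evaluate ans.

Step 1: d.items() returns (key, value) pairs in insertion order.
Therefore ans = [('c', 2), ('f', 10), ('e', 11)].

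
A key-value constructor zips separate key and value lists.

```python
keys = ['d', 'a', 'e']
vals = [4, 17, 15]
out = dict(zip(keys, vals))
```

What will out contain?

Step 1: zip pairs keys with values:
  'd' -> 4
  'a' -> 17
  'e' -> 15
Therefore out = {'d': 4, 'a': 17, 'e': 15}.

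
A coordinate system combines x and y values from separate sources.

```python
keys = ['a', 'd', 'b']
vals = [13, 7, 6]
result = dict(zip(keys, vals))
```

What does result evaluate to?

Step 1: zip pairs keys with values:
  'a' -> 13
  'd' -> 7
  'b' -> 6
Therefore result = {'a': 13, 'd': 7, 'b': 6}.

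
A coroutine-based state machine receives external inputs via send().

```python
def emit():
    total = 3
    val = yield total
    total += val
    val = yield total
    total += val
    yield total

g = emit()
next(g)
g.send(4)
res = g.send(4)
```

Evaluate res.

Step 1: next() -> yield total=3.
Step 2: send(4) -> val=4, total = 3+4 = 7, yield 7.
Step 3: send(4) -> val=4, total = 7+4 = 11, yield 11.
Therefore res = 11.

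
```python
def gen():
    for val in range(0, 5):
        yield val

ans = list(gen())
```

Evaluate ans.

Step 1: The generator yields each value from range(0, 5).
Step 2: list() consumes all yields: [0, 1, 2, 3, 4].
Therefore ans = [0, 1, 2, 3, 4].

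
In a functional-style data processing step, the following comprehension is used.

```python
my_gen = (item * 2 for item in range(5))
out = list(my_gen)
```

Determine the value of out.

Step 1: For each item in range(5), compute item*2:
  item=0: 0*2 = 0
  item=1: 1*2 = 2
  item=2: 2*2 = 4
  item=3: 3*2 = 6
  item=4: 4*2 = 8
Therefore out = [0, 2, 4, 6, 8].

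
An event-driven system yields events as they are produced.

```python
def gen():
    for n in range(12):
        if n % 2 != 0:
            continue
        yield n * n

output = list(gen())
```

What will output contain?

Step 1: Only yield n**2 when n is divisible by 2:
  n=0: 0 % 2 == 0, yield 0**2 = 0
  n=2: 2 % 2 == 0, yield 2**2 = 4
  n=4: 4 % 2 == 0, yield 4**2 = 16
  n=6: 6 % 2 == 0, yield 6**2 = 36
  n=8: 8 % 2 == 0, yield 8**2 = 64
  n=10: 10 % 2 == 0, yield 10**2 = 100
Therefore output = [0, 4, 16, 36, 64, 100].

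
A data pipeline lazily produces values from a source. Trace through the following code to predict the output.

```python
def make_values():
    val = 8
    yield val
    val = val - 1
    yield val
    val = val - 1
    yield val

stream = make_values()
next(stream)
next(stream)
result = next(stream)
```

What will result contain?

Step 1: Trace through generator execution:
  Yield 1: val starts at 8, yield 8
  Yield 2: val = 8 - 1 = 7, yield 7
  Yield 3: val = 7 - 1 = 6, yield 6
Step 2: First next() gets 8, second next() gets the second value, third next() yields 6.
Therefore result = 6.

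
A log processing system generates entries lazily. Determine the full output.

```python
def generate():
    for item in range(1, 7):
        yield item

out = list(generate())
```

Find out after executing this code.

Step 1: The generator yields each value from range(1, 7).
Step 2: list() consumes all yields: [1, 2, 3, 4, 5, 6].
Therefore out = [1, 2, 3, 4, 5, 6].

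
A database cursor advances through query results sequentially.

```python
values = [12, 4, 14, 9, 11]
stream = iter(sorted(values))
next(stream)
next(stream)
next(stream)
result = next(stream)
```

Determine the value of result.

Step 1: sorted([12, 4, 14, 9, 11]) = [4, 9, 11, 12, 14].
Step 2: Create iterator and skip 3 elements.
Step 3: next() returns 12.
Therefore result = 12.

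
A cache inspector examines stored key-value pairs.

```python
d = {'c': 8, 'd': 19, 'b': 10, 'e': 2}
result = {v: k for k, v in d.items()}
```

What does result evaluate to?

Step 1: Invert dict (swap keys and values):
  'c': 8 -> 8: 'c'
  'd': 19 -> 19: 'd'
  'b': 10 -> 10: 'b'
  'e': 2 -> 2: 'e'
Therefore result = {8: 'c', 19: 'd', 10: 'b', 2: 'e'}.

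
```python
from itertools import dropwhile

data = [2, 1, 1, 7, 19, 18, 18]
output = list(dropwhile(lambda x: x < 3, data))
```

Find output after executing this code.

Step 1: dropwhile drops elements while < 3:
  2 < 3: dropped
  1 < 3: dropped
  1 < 3: dropped
  7: kept (dropping stopped)
Step 2: Remaining elements kept regardless of condition.
Therefore output = [7, 19, 18, 18].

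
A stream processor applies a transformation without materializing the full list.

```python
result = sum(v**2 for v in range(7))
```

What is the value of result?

Step 1: Compute v**2 for each v in range(7):
  v=0: 0**2 = 0
  v=1: 1**2 = 1
  v=2: 2**2 = 4
  v=3: 3**2 = 9
  v=4: 4**2 = 16
  v=5: 5**2 = 25
  v=6: 6**2 = 36
Step 2: sum = 0 + 1 + 4 + 9 + 16 + 25 + 36 = 91.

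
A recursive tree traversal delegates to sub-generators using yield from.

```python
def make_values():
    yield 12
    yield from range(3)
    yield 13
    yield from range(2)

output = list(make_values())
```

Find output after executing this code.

Step 1: Trace yields in order:
  yield 12
  yield 0
  yield 1
  yield 2
  yield 13
  yield 0
  yield 1
Therefore output = [12, 0, 1, 2, 13, 0, 1].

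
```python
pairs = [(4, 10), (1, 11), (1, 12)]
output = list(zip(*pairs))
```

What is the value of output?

Step 1: zip(*pairs) transposes: unzips [(4, 10), (1, 11), (1, 12)] into separate sequences.
Step 2: First elements: (4, 1, 1), second elements: (10, 11, 12).
Therefore output = [(4, 1, 1), (10, 11, 12)].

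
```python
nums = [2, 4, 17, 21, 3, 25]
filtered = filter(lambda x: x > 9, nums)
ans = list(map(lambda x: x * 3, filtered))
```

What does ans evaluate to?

Step 1: Filter nums for elements > 9:
  2: removed
  4: removed
  17: kept
  21: kept
  3: removed
  25: kept
Step 2: Map x * 3 on filtered [17, 21, 25]:
  17 -> 51
  21 -> 63
  25 -> 75
Therefore ans = [51, 63, 75].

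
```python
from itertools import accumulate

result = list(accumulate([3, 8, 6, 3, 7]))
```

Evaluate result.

Step 1: accumulate computes running sums:
  + 3 = 3
  + 8 = 11
  + 6 = 17
  + 3 = 20
  + 7 = 27
Therefore result = [3, 11, 17, 20, 27].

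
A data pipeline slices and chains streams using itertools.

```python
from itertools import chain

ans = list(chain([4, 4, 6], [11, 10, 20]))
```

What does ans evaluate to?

Step 1: chain() concatenates iterables: [4, 4, 6] + [11, 10, 20].
Therefore ans = [4, 4, 6, 11, 10, 20].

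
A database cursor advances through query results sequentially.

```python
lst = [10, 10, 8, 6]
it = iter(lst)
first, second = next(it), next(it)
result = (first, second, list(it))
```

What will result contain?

Step 1: Create iterator over [10, 10, 8, 6].
Step 2: first = 10, second = 10.
Step 3: Remaining elements: [8, 6].
Therefore result = (10, 10, [8, 6]).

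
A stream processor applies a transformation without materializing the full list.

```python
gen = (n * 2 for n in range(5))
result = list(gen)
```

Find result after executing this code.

Step 1: For each n in range(5), compute n*2:
  n=0: 0*2 = 0
  n=1: 1*2 = 2
  n=2: 2*2 = 4
  n=3: 3*2 = 6
  n=4: 4*2 = 8
Therefore result = [0, 2, 4, 6, 8].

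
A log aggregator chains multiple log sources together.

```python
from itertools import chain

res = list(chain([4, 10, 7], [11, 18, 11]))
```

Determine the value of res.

Step 1: chain() concatenates iterables: [4, 10, 7] + [11, 18, 11].
Therefore res = [4, 10, 7, 11, 18, 11].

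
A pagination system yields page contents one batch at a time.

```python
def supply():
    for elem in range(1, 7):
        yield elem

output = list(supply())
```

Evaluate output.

Step 1: The generator yields each value from range(1, 7).
Step 2: list() consumes all yields: [1, 2, 3, 4, 5, 6].
Therefore output = [1, 2, 3, 4, 5, 6].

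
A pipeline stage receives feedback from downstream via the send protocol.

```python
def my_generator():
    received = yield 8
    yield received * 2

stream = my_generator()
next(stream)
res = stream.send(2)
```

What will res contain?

Step 1: next(stream) advances to first yield, producing 8.
Step 2: send(2) resumes, received = 2.
Step 3: yield received * 2 = 2 * 2 = 4.
Therefore res = 4.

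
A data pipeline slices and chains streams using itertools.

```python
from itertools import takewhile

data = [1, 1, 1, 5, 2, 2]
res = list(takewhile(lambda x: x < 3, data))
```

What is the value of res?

Step 1: takewhile stops at first element >= 3:
  1 < 3: take
  1 < 3: take
  1 < 3: take
  5 >= 3: stop
Therefore res = [1, 1, 1].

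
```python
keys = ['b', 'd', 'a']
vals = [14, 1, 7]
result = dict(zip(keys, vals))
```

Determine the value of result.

Step 1: zip pairs keys with values:
  'b' -> 14
  'd' -> 1
  'a' -> 7
Therefore result = {'b': 14, 'd': 1, 'a': 7}.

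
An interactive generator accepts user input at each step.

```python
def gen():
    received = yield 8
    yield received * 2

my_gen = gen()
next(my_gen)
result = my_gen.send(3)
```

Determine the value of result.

Step 1: next(my_gen) advances to first yield, producing 8.
Step 2: send(3) resumes, received = 3.
Step 3: yield received * 2 = 3 * 2 = 6.
Therefore result = 6.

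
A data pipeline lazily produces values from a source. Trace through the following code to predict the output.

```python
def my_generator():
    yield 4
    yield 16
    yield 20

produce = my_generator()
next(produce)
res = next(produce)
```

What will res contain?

Step 1: my_generator() creates a generator.
Step 2: next(produce) yields 4 (consumed and discarded).
Step 3: next(produce) yields 16, assigned to res.
Therefore res = 16.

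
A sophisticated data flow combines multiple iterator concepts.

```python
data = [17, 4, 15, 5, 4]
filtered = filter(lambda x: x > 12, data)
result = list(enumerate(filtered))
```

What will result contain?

Step 1: Filter [17, 4, 15, 5, 4] for > 12: [17, 15].
Step 2: enumerate re-indexes from 0: [(0, 17), (1, 15)].
Therefore result = [(0, 17), (1, 15)].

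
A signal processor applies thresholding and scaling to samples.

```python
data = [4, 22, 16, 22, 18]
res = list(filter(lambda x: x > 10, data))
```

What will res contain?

Step 1: Filter elements > 10:
  4: removed
  22: kept
  16: kept
  22: kept
  18: kept
Therefore res = [22, 16, 22, 18].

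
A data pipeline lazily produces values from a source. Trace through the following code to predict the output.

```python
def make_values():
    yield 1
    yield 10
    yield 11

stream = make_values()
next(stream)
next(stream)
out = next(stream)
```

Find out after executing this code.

Step 1: make_values() creates a generator.
Step 2: next(stream) yields 1 (consumed and discarded).
Step 3: next(stream) yields 10 (consumed and discarded).
Step 4: next(stream) yields 11, assigned to out.
Therefore out = 11.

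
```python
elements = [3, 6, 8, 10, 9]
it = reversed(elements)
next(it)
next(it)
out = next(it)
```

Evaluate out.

Step 1: reversed([3, 6, 8, 10, 9]) gives iterator: [9, 10, 8, 6, 3].
Step 2: First next() = 9, second next() = 10.
Step 3: Third next() = 8.
Therefore out = 8.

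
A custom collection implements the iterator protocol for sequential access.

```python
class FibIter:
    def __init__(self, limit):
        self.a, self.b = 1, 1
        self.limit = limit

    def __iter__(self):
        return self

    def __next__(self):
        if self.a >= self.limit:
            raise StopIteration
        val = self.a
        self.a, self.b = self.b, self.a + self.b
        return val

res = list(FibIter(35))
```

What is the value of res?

Step 1: Fibonacci-like sequence (a=1, b=1) until >= 35:
  Yield 1, then a,b = 1,2
  Yield 1, then a,b = 2,3
  Yield 2, then a,b = 3,5
  Yield 3, then a,b = 5,8
  Yield 5, then a,b = 8,13
  Yield 8, then a,b = 13,21
  Yield 13, then a,b = 21,34
  Yield 21, then a,b = 34,55
  Yield 34, then a,b = 55,89
Step 2: 55 >= 35, stop.
Therefore res = [1, 1, 2, 3, 5, 8, 13, 21, 34].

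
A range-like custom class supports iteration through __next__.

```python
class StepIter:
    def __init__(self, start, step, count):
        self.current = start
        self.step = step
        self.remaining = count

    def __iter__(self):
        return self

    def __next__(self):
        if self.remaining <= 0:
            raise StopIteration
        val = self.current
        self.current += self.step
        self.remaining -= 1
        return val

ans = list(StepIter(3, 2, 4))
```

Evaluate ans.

Step 1: StepIter starts at 3, increments by 2, for 4 steps:
  Yield 3, then current += 2
  Yield 5, then current += 2
  Yield 7, then current += 2
  Yield 9, then current += 2
Therefore ans = [3, 5, 7, 9].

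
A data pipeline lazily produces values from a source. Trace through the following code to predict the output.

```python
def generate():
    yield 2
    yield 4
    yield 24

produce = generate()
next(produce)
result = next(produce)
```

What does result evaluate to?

Step 1: generate() creates a generator.
Step 2: next(produce) yields 2 (consumed and discarded).
Step 3: next(produce) yields 4, assigned to result.
Therefore result = 4.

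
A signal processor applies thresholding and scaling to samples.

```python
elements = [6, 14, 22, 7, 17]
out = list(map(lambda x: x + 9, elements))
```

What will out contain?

Step 1: Apply lambda x: x + 9 to each element:
  6 -> 15
  14 -> 23
  22 -> 31
  7 -> 16
  17 -> 26
Therefore out = [15, 23, 31, 16, 26].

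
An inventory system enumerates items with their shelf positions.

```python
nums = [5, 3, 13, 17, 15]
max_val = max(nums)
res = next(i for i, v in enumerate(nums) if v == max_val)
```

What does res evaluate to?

Step 1: max([5, 3, 13, 17, 15]) = 17.
Step 2: Find first index where value == 17:
  Index 0: 5 != 17
  Index 1: 3 != 17
  Index 2: 13 != 17
  Index 3: 17 == 17, found!
Therefore res = 3.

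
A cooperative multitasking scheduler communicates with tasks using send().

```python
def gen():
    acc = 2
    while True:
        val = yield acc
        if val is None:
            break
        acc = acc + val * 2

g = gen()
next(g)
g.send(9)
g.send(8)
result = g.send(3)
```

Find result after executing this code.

Step 1: next() -> yield acc=2.
Step 2: send(9) -> val=9, acc = 2 + 9*2 = 20, yield 20.
Step 3: send(8) -> val=8, acc = 20 + 8*2 = 36, yield 36.
Step 4: send(3) -> val=3, acc = 36 + 3*2 = 42, yield 42.
Therefore result = 42.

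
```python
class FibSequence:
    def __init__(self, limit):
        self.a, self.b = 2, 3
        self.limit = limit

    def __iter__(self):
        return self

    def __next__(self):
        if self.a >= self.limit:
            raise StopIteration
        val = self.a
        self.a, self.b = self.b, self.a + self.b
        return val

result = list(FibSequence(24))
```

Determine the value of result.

Step 1: Fibonacci-like sequence (a=2, b=3) until >= 24:
  Yield 2, then a,b = 3,5
  Yield 3, then a,b = 5,8
  Yield 5, then a,b = 8,13
  Yield 8, then a,b = 13,21
  Yield 13, then a,b = 21,34
  Yield 21, then a,b = 34,55
Step 2: 34 >= 24, stop.
Therefore result = [2, 3, 5, 8, 13, 21].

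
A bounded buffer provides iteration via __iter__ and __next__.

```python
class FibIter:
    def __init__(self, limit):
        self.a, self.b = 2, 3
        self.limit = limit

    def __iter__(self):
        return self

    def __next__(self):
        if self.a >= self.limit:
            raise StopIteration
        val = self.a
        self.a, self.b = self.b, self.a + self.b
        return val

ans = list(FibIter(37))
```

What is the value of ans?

Step 1: Fibonacci-like sequence (a=2, b=3) until >= 37:
  Yield 2, then a,b = 3,5
  Yield 3, then a,b = 5,8
  Yield 5, then a,b = 8,13
  Yield 8, then a,b = 13,21
  Yield 13, then a,b = 21,34
  Yield 21, then a,b = 34,55
  Yield 34, then a,b = 55,89
Step 2: 55 >= 37, stop.
Therefore ans = [2, 3, 5, 8, 13, 21, 34].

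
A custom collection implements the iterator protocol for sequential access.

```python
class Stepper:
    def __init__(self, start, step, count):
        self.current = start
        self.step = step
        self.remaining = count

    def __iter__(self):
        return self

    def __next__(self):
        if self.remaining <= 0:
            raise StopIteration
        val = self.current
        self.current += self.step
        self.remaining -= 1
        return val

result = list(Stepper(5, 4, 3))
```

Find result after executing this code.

Step 1: Stepper starts at 5, increments by 4, for 3 steps:
  Yield 5, then current += 4
  Yield 9, then current += 4
  Yield 13, then current += 4
Therefore result = [5, 9, 13].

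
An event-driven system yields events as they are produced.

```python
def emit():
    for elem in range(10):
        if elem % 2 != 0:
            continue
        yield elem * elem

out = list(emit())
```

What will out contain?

Step 1: Only yield elem**2 when elem is divisible by 2:
  elem=0: 0 % 2 == 0, yield 0**2 = 0
  elem=2: 2 % 2 == 0, yield 2**2 = 4
  elem=4: 4 % 2 == 0, yield 4**2 = 16
  elem=6: 6 % 2 == 0, yield 6**2 = 36
  elem=8: 8 % 2 == 0, yield 8**2 = 64
Therefore out = [0, 4, 16, 36, 64].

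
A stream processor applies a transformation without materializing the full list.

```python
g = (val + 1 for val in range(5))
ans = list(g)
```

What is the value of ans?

Step 1: For each val in range(5), compute val+1:
  val=0: 0+1 = 1
  val=1: 1+1 = 2
  val=2: 2+1 = 3
  val=3: 3+1 = 4
  val=4: 4+1 = 5
Therefore ans = [1, 2, 3, 4, 5].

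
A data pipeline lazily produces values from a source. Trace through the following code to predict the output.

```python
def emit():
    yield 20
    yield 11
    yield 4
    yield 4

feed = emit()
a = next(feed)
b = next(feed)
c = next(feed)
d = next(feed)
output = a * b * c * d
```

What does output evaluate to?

Step 1: Create generator and consume all values:
  a = next(feed) = 20
  b = next(feed) = 11
  c = next(feed) = 4
  d = next(feed) = 4
Step 2: output = 20 * 11 * 4 * 4 = 3520.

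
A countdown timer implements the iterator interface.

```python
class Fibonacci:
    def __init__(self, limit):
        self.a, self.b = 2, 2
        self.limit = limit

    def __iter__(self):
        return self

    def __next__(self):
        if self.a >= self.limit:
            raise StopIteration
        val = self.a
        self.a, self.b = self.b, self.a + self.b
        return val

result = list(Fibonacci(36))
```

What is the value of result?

Step 1: Fibonacci-like sequence (a=2, b=2) until >= 36:
  Yield 2, then a,b = 2,4
  Yield 2, then a,b = 4,6
  Yield 4, then a,b = 6,10
  Yield 6, then a,b = 10,16
  Yield 10, then a,b = 16,26
  Yield 16, then a,b = 26,42
  Yield 26, then a,b = 42,68
Step 2: 42 >= 36, stop.
Therefore result = [2, 2, 4, 6, 10, 16, 26].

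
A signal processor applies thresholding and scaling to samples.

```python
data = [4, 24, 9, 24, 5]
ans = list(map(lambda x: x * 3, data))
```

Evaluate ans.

Step 1: Apply lambda x: x * 3 to each element:
  4 -> 12
  24 -> 72
  9 -> 27
  24 -> 72
  5 -> 15
Therefore ans = [12, 72, 27, 72, 15].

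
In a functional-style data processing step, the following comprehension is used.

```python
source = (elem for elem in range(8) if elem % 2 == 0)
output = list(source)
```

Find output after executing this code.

Step 1: Filter range(8) keeping only even values:
  elem=0: even, included
  elem=1: odd, excluded
  elem=2: even, included
  elem=3: odd, excluded
  elem=4: even, included
  elem=5: odd, excluded
  elem=6: even, included
  elem=7: odd, excluded
Therefore output = [0, 2, 4, 6].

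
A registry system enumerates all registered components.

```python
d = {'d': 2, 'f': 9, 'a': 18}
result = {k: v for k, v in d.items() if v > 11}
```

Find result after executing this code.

Step 1: Filter items where value > 11:
  'd': 2 <= 11: removed
  'f': 9 <= 11: removed
  'a': 18 > 11: kept
Therefore result = {'a': 18}.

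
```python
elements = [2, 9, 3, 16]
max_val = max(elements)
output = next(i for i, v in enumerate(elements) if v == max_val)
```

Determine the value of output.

Step 1: max([2, 9, 3, 16]) = 16.
Step 2: Find first index where value == 16:
  Index 0: 2 != 16
  Index 1: 9 != 16
  Index 2: 3 != 16
  Index 3: 16 == 16, found!
Therefore output = 3.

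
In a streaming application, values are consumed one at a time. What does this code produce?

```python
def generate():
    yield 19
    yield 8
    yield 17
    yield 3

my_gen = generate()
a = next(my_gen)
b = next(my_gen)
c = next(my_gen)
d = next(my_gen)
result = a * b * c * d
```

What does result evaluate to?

Step 1: Create generator and consume all values:
  a = next(my_gen) = 19
  b = next(my_gen) = 8
  c = next(my_gen) = 17
  d = next(my_gen) = 3
Step 2: result = 19 * 8 * 17 * 3 = 7752.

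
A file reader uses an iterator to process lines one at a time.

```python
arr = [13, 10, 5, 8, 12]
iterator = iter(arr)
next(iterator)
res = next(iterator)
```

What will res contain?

Step 1: Create iterator over [13, 10, 5, 8, 12].
Step 2: next() consumes 13.
Step 3: next() returns 10.
Therefore res = 10.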